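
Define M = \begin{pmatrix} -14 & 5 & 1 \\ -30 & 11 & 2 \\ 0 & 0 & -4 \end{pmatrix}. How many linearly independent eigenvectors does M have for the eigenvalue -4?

M + 4I = [[-10, 5, 1], [-30, 15, 2], [0, 0, 0]].
This matrix has rank 2, so its null space has dimension 3 − 2 = 1.

1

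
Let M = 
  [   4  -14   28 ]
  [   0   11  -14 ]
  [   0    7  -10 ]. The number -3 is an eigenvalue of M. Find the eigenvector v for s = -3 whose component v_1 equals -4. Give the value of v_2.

M + 3I = [[7, -14, 28], [0, 14, -14], [0, 7, -7]].
Solving (M + 3I)v = 0 gives the eigenspace spanned by (-4, 2, 2).
With v_1 = -4, v = (-4, 2, 2), so v_2 = 2.

2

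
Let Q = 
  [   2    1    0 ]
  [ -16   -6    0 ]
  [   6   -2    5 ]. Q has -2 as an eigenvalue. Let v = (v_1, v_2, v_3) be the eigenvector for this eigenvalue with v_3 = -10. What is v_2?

-20

Q + 2I = [[4, 1, 0], [-16, -4, 0], [6, -2, 7]].
Solving (Q + 2I)v = 0 gives the eigenspace spanned by (5, -20, -10).
With v_3 = -10, v = (5, -20, -10), so v_2 = -20.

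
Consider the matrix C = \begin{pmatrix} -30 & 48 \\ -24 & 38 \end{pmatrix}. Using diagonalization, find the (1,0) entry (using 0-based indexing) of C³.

Characteristic polynomial: t^2 - 8t + 12 = (t - 6)(t - 2), so the eigenvalues are 2, 6.
t=6: eigenvector (4, 3).
t=2: eigenvector (-3, -2).
P = [[4, -3], [3, -2]], D = diag(6, 2), P⁻¹ = [[-2, 3], [-3, 4]].
C³ = P·diag(216, 8)·P⁻¹ = [[-1656, 2496], [-1248, 1880]].
The requested entry is -1248.

-1248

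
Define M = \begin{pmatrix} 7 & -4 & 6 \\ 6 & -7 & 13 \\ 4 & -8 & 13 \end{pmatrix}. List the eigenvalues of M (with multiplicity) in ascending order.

3, 5, 5

Characteristic polynomial: p(r) = r^3 - 13r^2 + 55r - 75 = (r - 5)^2(r - 3).
Roots (with multiplicity): 3, 5, 5.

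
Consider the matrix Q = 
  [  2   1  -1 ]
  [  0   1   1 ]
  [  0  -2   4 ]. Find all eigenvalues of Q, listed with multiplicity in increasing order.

2, 2, 3

Characteristic polynomial: p(r) = r^3 - 7r^2 + 16r - 12 = (r - 3)(r - 2)^2.
Roots (with multiplicity): 2, 2, 3.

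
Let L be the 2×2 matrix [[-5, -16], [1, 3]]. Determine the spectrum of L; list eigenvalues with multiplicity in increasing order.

Characteristic polynomial: p(μ) = μ^2 + 2μ + 1 = (μ + 1)^2.
Roots (with multiplicity): -1, -1.

-1, -1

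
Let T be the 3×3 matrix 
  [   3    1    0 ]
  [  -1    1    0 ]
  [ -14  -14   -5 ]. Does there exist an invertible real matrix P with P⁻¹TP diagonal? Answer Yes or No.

Characteristic polynomial: p(λ) = λ^3 + λ^2 - 16λ + 20 = (λ - 2)^2(λ + 5).
λ = 2 has algebraic multiplicity 2; rank(T − 2I) = 2, so geometric multiplicity = 1.
Geometric multiplicity < algebraic multiplicity, so T is not diagonalizable.

No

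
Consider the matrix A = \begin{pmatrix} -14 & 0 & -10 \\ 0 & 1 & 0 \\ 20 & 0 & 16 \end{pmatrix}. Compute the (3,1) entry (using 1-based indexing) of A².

Characteristic polynomial: t^3 - 3t^2 - 22t + 24 = (t - 6)(t - 1)(t + 4), so the eigenvalues are -4, 1, 6.
t=6: eigenvector (-1, 0, 2).
t=1: eigenvector (0, 1, 0).
t=-4: eigenvector (-1, 0, 1).
P = [[-1, 0, -1], [0, 1, 0], [2, 0, 1]], D = diag(6, 1, -4), P⁻¹ = [[1, 0, 1], [0, 1, 0], [-2, 0, -1]].
A² = P·diag(36, 1, 16)·P⁻¹ = [[-4, 0, -20], [0, 1, 0], [40, 0, 56]].
The requested entry is 40.

40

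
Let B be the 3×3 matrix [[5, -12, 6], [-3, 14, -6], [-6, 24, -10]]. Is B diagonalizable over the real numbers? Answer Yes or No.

Yes

Characteristic polynomial: p(μ) = μ^3 - 9μ^2 + 24μ - 20 = (μ - 5)(μ - 2)^2.
μ = 2 has algebraic multiplicity 2; rank(B − 2I) = 1, so geometric multiplicity = 2.
Every eigenvalue has geometric = algebraic multiplicity, so B is diagonalizable.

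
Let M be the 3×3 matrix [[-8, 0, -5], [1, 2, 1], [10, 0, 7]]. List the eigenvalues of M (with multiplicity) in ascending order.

-3, 2, 2

Characteristic polynomial: p(μ) = μ^3 - μ^2 - 8μ + 12 = (μ - 2)^2(μ + 3).
Roots (with multiplicity): -3, 2, 2.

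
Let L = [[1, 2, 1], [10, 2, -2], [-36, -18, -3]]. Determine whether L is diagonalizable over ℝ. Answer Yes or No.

No

Characteristic polynomial: p(t) = t^3 - 27t - 54 = (t - 6)(t + 3)^2.
t = -3 has algebraic multiplicity 2; rank(L + 3I) = 2, so geometric multiplicity = 1.
Geometric multiplicity < algebraic multiplicity, so L is not diagonalizable.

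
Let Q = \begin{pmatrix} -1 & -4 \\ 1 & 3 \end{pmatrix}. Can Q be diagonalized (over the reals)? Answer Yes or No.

Characteristic polynomial: p(t) = t^2 - 2t + 1 = (t - 1)^2.
t = 1 has algebraic multiplicity 2; rank(Q − 1I) = 1, so geometric multiplicity = 1.
Geometric multiplicity < algebraic multiplicity, so Q is not diagonalizable.

No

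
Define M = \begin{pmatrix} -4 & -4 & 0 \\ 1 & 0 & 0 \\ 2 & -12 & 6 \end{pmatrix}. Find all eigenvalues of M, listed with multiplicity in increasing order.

-2, -2, 6

Characteristic polynomial: p(r) = r^3 - 2r^2 - 20r - 24 = (r - 6)(r + 2)^2.
Roots (with multiplicity): -2, -2, 6.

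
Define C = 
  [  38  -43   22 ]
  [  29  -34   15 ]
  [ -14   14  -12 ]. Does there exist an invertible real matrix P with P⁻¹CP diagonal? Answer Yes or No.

Characteristic polynomial: p(μ) = μ^3 + 8μ^2 + 5μ - 50 = (μ - 2)(μ + 5)^2.
μ = -5 has algebraic multiplicity 2; rank(C + 5I) = 2, so geometric multiplicity = 1.
Geometric multiplicity < algebraic multiplicity, so C is not diagonalizable.

No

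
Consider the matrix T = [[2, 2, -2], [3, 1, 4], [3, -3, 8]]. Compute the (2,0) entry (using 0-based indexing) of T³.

117

Characteristic polynomial: r^3 - 11r^2 + 38r - 40 = (r - 5)(r - 4)(r - 2), so the eigenvalues are 2, 4, 5.
r=2: eigenvector (1, -1, -1).
r=4: eigenvector (1, 1, 0).
r=5: eigenvector (0, 1, 1).
P = [[1, 1, 0], [-1, 1, 1], [-1, 0, 1]], D = diag(2, 4, 5), P⁻¹ = [[1, -1, 1], [0, 1, -1], [1, -1, 2]].
T³ = P·diag(8, 64, 125)·P⁻¹ = [[8, 56, -56], [117, -53, 178], [117, -117, 242]].
The requested entry is 117.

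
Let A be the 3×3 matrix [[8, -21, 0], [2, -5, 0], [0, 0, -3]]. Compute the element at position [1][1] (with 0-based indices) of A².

Characteristic polynomial: t^3 - 7t + 6 = (t - 2)(t - 1)(t + 3), so the eigenvalues are -3, 1, 2.
t=2: eigenvector (7, 2, 0).
t=1: eigenvector (3, 1, 0).
t=-3: eigenvector (0, 0, 1).
P = [[7, 3, 0], [2, 1, 0], [0, 0, 1]], D = diag(2, 1, -3), P⁻¹ = [[1, -3, 0], [-2, 7, 0], [0, 0, 1]].
A² = P·diag(4, 1, 9)·P⁻¹ = [[22, -63, 0], [6, -17, 0], [0, 0, 9]].
The requested entry is -17.

-17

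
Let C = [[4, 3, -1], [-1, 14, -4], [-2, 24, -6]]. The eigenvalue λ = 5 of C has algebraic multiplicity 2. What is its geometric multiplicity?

1

C − 5I = [[-1, 3, -1], [-1, 9, -4], [-2, 24, -11]].
This matrix has rank 2, so its null space has dimension 3 − 2 = 1.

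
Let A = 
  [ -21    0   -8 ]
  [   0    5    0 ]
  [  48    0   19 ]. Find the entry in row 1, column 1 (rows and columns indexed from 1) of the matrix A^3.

-429

Characteristic polynomial: μ^3 - 3μ^2 - 25μ + 75 = (μ - 5)(μ - 3)(μ + 5), so the eigenvalues are -5, 3, 5.
μ=-5: eigenvector (1, 0, -2).
μ=5: eigenvector (0, 1, 0).
μ=3: eigenvector (-1, 0, 3).
P = [[1, 0, -1], [0, 1, 0], [-2, 0, 3]], D = diag(-5, 5, 3), P⁻¹ = [[3, 0, 1], [0, 1, 0], [2, 0, 1]].
A³ = P·diag(-125, 125, 27)·P⁻¹ = [[-429, 0, -152], [0, 125, 0], [912, 0, 331]].
The requested entry is -429.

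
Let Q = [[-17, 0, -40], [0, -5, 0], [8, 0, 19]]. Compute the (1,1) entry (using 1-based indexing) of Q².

Characteristic polynomial: λ^3 + 3λ^2 - 13λ - 15 = (λ - 3)(λ + 1)(λ + 5), so the eigenvalues are -5, -1, 3.
λ=-5: eigenvector (0, 1, 0).
λ=-1: eigenvector (5, 0, -2).
λ=3: eigenvector (-2, 0, 1).
P = [[0, 5, -2], [1, 0, 0], [0, -2, 1]], D = diag(-5, -1, 3), P⁻¹ = [[0, 1, 0], [1, 0, 2], [2, 0, 5]].
Q² = P·diag(25, 1, 9)·P⁻¹ = [[-31, 0, -80], [0, 25, 0], [16, 0, 41]].
The requested entry is -31.

-31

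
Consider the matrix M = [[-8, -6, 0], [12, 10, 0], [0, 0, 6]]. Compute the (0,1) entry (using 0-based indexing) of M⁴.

Characteristic polynomial: μ^3 - 8μ^2 + 4μ + 48 = (μ - 6)(μ - 4)(μ + 2), so the eigenvalues are -2, 4, 6.
μ=4: eigenvector (-1, 2, 0).
μ=-2: eigenvector (-1, 1, 0).
μ=6: eigenvector (0, 0, 1).
P = [[-1, -1, 0], [2, 1, 0], [0, 0, 1]], D = diag(4, -2, 6), P⁻¹ = [[1, 1, 0], [-2, -1, 0], [0, 0, 1]].
M⁴ = P·diag(256, 16, 1296)·P⁻¹ = [[-224, -240, 0], [480, 496, 0], [0, 0, 1296]].
The requested entry is -240.

-240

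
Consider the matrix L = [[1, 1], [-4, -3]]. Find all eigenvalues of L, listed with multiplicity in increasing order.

Characteristic polynomial: p(t) = t^2 + 2t + 1 = (t + 1)^2.
Roots (with multiplicity): -1, -1.

-1, -1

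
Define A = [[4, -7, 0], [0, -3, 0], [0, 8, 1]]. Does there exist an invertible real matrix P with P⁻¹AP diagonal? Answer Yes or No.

Characteristic polynomial: p(t) = t^3 - 2t^2 - 11t + 12 = (t - 4)(t - 1)(t + 3).
All 3 eigenvalues are distinct, so A is diagonalizable.

Yes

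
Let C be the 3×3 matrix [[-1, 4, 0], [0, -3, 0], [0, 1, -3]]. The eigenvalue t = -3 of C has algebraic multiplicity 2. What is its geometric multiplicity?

1

C + 3I = [[2, 4, 0], [0, 0, 0], [0, 1, 0]].
This matrix has rank 2, so its null space has dimension 3 − 2 = 1.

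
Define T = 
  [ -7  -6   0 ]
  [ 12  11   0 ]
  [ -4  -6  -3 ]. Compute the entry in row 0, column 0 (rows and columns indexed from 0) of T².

Characteristic polynomial: r^3 - r^2 - 17r - 15 = (r - 5)(r + 1)(r + 3), so the eigenvalues are -3, -1, 5.
r=-3: eigenvector (0, 0, 1).
r=5: eigenvector (-1, 2, -1).
r=-1: eigenvector (1, -1, 1).
P = [[0, -1, 1], [0, 2, -1], [1, -1, 1]], D = diag(-3, 5, -1), P⁻¹ = [[-1, 0, 1], [1, 1, 0], [2, 1, 0]].
T² = P·diag(9, 25, 1)·P⁻¹ = [[-23, -24, 0], [48, 49, 0], [-32, -24, 9]].
The requested entry is -23.

-23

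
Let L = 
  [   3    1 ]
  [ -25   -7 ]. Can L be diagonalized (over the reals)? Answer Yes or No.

No

Characteristic polynomial: p(λ) = λ^2 + 4λ + 4 = (λ + 2)^2.
λ = -2 has algebraic multiplicity 2; rank(L + 2I) = 1, so geometric multiplicity = 1.
Geometric multiplicity < algebraic multiplicity, so L is not diagonalizable.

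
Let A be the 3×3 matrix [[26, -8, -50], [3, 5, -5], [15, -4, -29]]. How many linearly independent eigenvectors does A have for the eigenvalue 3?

1

A − 3I = [[23, -8, -50], [3, 2, -5], [15, -4, -32]].
This matrix has rank 2, so its null space has dimension 3 − 2 = 1.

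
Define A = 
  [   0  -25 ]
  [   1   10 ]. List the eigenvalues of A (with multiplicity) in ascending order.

5, 5

Characteristic polynomial: p(λ) = λ^2 - 10λ + 25 = (λ - 5)^2.
Roots (with multiplicity): 5, 5.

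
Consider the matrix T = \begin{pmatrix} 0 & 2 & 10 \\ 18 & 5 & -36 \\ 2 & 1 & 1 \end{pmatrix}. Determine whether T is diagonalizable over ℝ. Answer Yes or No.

Characteristic polynomial: p(s) = s^3 - 6s^2 - 15s + 100 = (s - 5)^2(s + 4).
s = 5 has algebraic multiplicity 2; rank(T − 5I) = 2, so geometric multiplicity = 1.
Geometric multiplicity < algebraic multiplicity, so T is not diagonalizable.

No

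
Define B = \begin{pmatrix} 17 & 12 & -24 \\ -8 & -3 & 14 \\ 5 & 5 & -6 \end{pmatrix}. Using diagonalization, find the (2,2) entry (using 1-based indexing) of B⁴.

Characteristic polynomial: s^3 - 8s^2 + 11s + 20 = (s - 5)(s - 4)(s + 1), so the eigenvalues are -1, 4, 5.
s=5: eigenvector (1, -1, 0).
s=4: eigenvector (0, 2, 1).
s=-1: eigenvector (2, -1, 1).
P = [[1, 0, 2], [-1, 2, -1], [0, 1, 1]], D = diag(5, 4, -1), P⁻¹ = [[3, 2, -4], [1, 1, -1], [-1, -1, 2]].
B⁴ = P·diag(625, 256, 1)·P⁻¹ = [[1873, 1248, -2496], [-1362, -737, 1986], [255, 255, -254]].
The requested entry is -737.

-737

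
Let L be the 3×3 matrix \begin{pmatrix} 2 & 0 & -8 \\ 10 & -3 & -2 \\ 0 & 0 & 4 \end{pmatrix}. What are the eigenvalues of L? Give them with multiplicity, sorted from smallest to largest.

Characteristic polynomial: p(s) = s^3 - 3s^2 - 10s + 24 = (s - 4)(s - 2)(s + 3).
Roots (with multiplicity): -3, 2, 4.

-3, 2, 4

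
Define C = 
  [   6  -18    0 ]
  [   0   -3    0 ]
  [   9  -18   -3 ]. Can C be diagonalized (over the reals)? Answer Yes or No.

Yes

Characteristic polynomial: p(s) = s^3 - 27s - 54 = (s - 6)(s + 3)^2.
s = -3 has algebraic multiplicity 2; rank(C + 3I) = 1, so geometric multiplicity = 2.
Every eigenvalue has geometric = algebraic multiplicity, so C is diagonalizable.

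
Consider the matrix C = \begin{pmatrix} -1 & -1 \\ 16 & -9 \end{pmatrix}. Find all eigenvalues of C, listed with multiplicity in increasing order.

Characteristic polynomial: p(μ) = μ^2 + 10μ + 25 = (μ + 5)^2.
Roots (with multiplicity): -5, -5.

-5, -5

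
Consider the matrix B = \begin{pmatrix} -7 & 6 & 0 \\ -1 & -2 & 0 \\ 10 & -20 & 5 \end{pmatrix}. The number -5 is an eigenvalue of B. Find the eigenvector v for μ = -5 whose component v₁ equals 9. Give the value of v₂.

B + 5I = [[-2, 6, 0], [-1, 3, 0], [10, -20, 10]].
Solving (B + 5I)v = 0 gives the eigenspace spanned by (9, 3, -3).
With v₁ = 9, v = (9, 3, -3), so v₂ = 3.

3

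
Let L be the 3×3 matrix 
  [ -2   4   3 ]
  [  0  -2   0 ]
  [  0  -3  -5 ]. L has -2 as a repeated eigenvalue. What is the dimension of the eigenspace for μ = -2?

1

L + 2I = [[0, 4, 3], [0, 0, 0], [0, -3, -3]].
This matrix has rank 2, so its null space has dimension 3 − 2 = 1.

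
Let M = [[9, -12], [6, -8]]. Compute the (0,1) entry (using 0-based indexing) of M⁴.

-12

Characteristic polynomial: μ^2 - μ = μ(μ - 1), so the eigenvalues are 0, 1.
μ=0: eigenvector (4, 3).
μ=1: eigenvector (-3, -2).
P = [[4, -3], [3, -2]], D = diag(0, 1), P⁻¹ = [[-2, 3], [-3, 4]].
M⁴ = P·diag(0, 1)·P⁻¹ = [[9, -12], [6, -8]].
The requested entry is -12.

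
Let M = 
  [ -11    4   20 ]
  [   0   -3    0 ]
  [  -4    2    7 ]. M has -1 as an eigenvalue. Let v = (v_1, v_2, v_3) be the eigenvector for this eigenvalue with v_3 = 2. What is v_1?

4

M + 1I = [[-10, 4, 20], [0, -2, 0], [-4, 2, 8]].
Solving (M + 1I)v = 0 gives the eigenspace spanned by (4, 0, 2).
With v_3 = 2, v = (4, 0, 2), so v_1 = 4.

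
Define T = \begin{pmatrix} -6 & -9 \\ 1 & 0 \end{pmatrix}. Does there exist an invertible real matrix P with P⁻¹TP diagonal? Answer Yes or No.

No

Characteristic polynomial: p(λ) = λ^2 + 6λ + 9 = (λ + 3)^2.
λ = -3 has algebraic multiplicity 2; rank(T + 3I) = 1, so geometric multiplicity = 1.
Geometric multiplicity < algebraic multiplicity, so T is not diagonalizable.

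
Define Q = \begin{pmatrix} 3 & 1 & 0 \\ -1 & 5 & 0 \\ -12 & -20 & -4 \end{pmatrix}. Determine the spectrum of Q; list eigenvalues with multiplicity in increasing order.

-4, 4, 4

Characteristic polynomial: p(t) = t^3 - 4t^2 - 16t + 64 = (t - 4)^2(t + 4).
Roots (with multiplicity): -4, 4, 4.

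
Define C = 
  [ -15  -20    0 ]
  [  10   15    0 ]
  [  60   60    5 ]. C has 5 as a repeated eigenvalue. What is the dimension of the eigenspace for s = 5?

C − 5I = [[-20, -20, 0], [10, 10, 0], [60, 60, 0]].
This matrix has rank 1, so its null space has dimension 3 − 1 = 2.

2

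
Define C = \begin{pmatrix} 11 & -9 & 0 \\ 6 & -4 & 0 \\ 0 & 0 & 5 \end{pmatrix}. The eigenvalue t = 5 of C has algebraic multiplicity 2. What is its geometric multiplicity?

2

C − 5I = [[6, -9, 0], [6, -9, 0], [0, 0, 0]].
This matrix has rank 1, so its null space has dimension 3 − 1 = 2.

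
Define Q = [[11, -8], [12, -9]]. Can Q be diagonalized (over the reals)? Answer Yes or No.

Yes

Characteristic polynomial: p(s) = s^2 - 2s - 3 = (s - 3)(s + 1).
All 2 eigenvalues are distinct, so Q is diagonalizable.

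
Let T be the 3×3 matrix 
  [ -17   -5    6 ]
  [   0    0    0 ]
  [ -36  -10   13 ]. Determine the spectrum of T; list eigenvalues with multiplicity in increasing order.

-5, 0, 1

Characteristic polynomial: p(s) = s^3 + 4s^2 - 5s = s(s - 1)(s + 5).
Roots (with multiplicity): -5, 0, 1.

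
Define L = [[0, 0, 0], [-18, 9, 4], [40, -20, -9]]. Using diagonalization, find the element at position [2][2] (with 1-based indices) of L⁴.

1

Characteristic polynomial: r^3 - r = r(r - 1)(r + 1), so the eigenvalues are -1, 0, 1.
r=0: eigenvector (1, 2, 0).
r=1: eigenvector (0, 1, -2).
r=-1: eigenvector (0, -2, 5).
P = [[1, 0, 0], [2, 1, -2], [0, -2, 5]], D = diag(0, 1, -1), P⁻¹ = [[1, 0, 0], [-10, 5, 2], [-4, 2, 1]].
L⁴ = P·diag(0, 1, 1)·P⁻¹ = [[0, 0, 0], [-2, 1, 0], [0, 0, 1]].
The requested entry is 1.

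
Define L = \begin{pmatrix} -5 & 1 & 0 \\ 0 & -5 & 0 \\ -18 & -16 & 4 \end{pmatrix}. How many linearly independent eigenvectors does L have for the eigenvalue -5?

1

L + 5I = [[0, 1, 0], [0, 0, 0], [-18, -16, 9]].
This matrix has rank 2, so its null space has dimension 3 − 2 = 1.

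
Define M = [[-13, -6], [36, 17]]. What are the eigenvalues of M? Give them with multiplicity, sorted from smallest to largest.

-1, 5

Characteristic polynomial: p(r) = r^2 - 4r - 5 = (r - 5)(r + 1).
Roots (with multiplicity): -1, 5.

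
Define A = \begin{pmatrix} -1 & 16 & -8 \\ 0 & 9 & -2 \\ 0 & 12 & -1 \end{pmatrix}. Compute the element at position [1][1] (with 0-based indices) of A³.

321

Characteristic polynomial: s^3 - 7s^2 + 7s + 15 = (s - 5)(s - 3)(s + 1), so the eigenvalues are -1, 3, 5.
s=-1: eigenvector (1, 0, 0).
s=3: eigenvector (-2, 1, 3).
s=5: eigenvector (0, 1, 2).
P = [[1, -2, 0], [0, 1, 1], [0, 3, 2]], D = diag(-1, 3, 5), P⁻¹ = [[1, -4, 2], [0, -2, 1], [0, 3, -1]].
A³ = P·diag(-1, 27, 125)·P⁻¹ = [[-1, 112, -56], [0, 321, -98], [0, 588, -169]].
The requested entry is 321.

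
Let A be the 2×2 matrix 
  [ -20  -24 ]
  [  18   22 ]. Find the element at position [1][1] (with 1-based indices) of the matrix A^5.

Characteristic polynomial: λ^2 - 2λ - 8 = (λ - 4)(λ + 2), so the eigenvalues are -2, 4.
λ=4: eigenvector (-1, 1).
λ=-2: eigenvector (4, -3).
P = [[-1, 4], [1, -3]], D = diag(4, -2), P⁻¹ = [[3, 4], [1, 1]].
A⁵ = P·diag(1024, -32)·P⁻¹ = [[-3200, -4224], [3168, 4192]].
The requested entry is -3200.

-3200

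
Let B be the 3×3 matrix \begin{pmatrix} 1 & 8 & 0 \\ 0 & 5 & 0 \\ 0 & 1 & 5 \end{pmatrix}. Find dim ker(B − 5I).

1

B − 5I = [[-4, 8, 0], [0, 0, 0], [0, 1, 0]].
This matrix has rank 2, so its null space has dimension 3 − 2 = 1.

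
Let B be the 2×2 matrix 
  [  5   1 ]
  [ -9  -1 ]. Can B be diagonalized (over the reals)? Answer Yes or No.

No

Characteristic polynomial: p(t) = t^2 - 4t + 4 = (t - 2)^2.
t = 2 has algebraic multiplicity 2; rank(B − 2I) = 1, so geometric multiplicity = 1.
Geometric multiplicity < algebraic multiplicity, so B is not diagonalizable.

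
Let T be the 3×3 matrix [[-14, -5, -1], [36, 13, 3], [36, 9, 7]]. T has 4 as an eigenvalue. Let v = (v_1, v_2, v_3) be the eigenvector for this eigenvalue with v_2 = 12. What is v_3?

12

T − 4I = [[-18, -5, -1], [36, 9, 3], [36, 9, 3]].
Solving (T − 4I)v = 0 gives the eigenspace spanned by (-4, 12, 12).
With v_2 = 12, v = (-4, 12, 12), so v_3 = 12.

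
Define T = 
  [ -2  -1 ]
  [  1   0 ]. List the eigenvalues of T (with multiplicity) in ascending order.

-1, -1

Characteristic polynomial: p(μ) = μ^2 + 2μ + 1 = (μ + 1)^2.
Roots (with multiplicity): -1, -1.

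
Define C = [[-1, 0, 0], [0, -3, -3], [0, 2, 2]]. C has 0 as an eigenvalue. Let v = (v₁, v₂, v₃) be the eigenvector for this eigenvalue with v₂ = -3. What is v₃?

3

C = [[-1, 0, 0], [0, -3, -3], [0, 2, 2]].
Solving (C)v = 0 gives the eigenspace spanned by (0, -3, 3).
With v₂ = -3, v = (0, -3, 3), so v₃ = 3.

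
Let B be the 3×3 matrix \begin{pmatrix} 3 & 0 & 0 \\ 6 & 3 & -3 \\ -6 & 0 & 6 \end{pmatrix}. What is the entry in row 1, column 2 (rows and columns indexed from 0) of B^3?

-189

Characteristic polynomial: t^3 - 12t^2 + 45t - 54 = (t - 6)(t - 3)^2, so the eigenvalues are 3, 3, 6.
t=3: eigenvector (1, 0, 2).
t=3: eigenvector (0, 1, 0).
t=6: eigenvector (0, -1, 1).
P = [[1, 0, 0], [0, 1, -1], [2, 0, 1]], D = diag(3, 3, 6), P⁻¹ = [[1, 0, 0], [-2, 1, 1], [-2, 0, 1]].
B³ = P·diag(27, 27, 216)·P⁻¹ = [[27, 0, 0], [378, 27, -189], [-378, 0, 216]].
The requested entry is -189.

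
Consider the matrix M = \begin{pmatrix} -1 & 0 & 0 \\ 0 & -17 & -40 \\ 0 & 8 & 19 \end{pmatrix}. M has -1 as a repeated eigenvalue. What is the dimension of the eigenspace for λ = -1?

M + 1I = [[0, 0, 0], [0, -16, -40], [0, 8, 20]].
This matrix has rank 1, so its null space has dimension 3 − 1 = 2.

2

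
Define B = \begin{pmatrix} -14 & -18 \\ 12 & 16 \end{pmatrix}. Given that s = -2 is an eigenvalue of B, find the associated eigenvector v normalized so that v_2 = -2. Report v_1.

3

B + 2I = [[-12, -18], [12, 18]].
Solving (B + 2I)v = 0 gives the eigenspace spanned by (3, -2).
With v_2 = -2, v = (3, -2), so v_1 = 3.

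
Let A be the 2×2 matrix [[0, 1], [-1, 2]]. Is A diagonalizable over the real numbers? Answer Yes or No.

Characteristic polynomial: p(r) = r^2 - 2r + 1 = (r - 1)^2.
r = 1 has algebraic multiplicity 2; rank(A − 1I) = 1, so geometric multiplicity = 1.
Geometric multiplicity < algebraic multiplicity, so A is not diagonalizable.

No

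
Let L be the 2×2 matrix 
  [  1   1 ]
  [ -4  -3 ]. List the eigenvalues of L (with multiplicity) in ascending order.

-1, -1

Characteristic polynomial: p(s) = s^2 + 2s + 1 = (s + 1)^2.
Roots (with multiplicity): -1, -1.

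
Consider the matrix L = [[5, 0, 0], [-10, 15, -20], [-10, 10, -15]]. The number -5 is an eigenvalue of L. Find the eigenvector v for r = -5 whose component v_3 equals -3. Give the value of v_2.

L + 5I = [[10, 0, 0], [-10, 20, -20], [-10, 10, -10]].
Solving (L + 5I)v = 0 gives the eigenspace spanned by (0, -3, -3).
With v_3 = -3, v = (0, -3, -3), so v_2 = -3.

-3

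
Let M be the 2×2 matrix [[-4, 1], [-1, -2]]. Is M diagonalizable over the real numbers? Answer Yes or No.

Characteristic polynomial: p(t) = t^2 + 6t + 9 = (t + 3)^2.
t = -3 has algebraic multiplicity 2; rank(M + 3I) = 1, so geometric multiplicity = 1.
Geometric multiplicity < algebraic multiplicity, so M is not diagonalizable.

No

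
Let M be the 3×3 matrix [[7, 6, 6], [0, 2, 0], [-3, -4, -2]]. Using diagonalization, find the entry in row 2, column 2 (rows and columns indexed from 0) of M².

-14

Characteristic polynomial: s^3 - 7s^2 + 14s - 8 = (s - 4)(s - 2)(s - 1), so the eigenvalues are 1, 2, 4.
s=1: eigenvector (-1, 0, 1).
s=2: eigenvector (0, 1, -1).
s=4: eigenvector (-2, 0, 1).
P = [[-1, 0, -2], [0, 1, 0], [1, -1, 1]], D = diag(1, 2, 4), P⁻¹ = [[1, 2, 2], [0, 1, 0], [-1, -1, -1]].
M² = P·diag(1, 4, 16)·P⁻¹ = [[31, 30, 30], [0, 4, 0], [-15, -18, -14]].
The requested entry is -14.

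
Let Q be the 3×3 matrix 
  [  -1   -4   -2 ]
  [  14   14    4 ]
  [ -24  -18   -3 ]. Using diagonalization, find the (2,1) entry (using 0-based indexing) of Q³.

-534

Characteristic polynomial: μ^3 - 10μ^2 + 27μ - 18 = (μ - 6)(μ - 3)(μ - 1), so the eigenvalues are 1, 3, 6.
μ=3: eigenvector (1, -2, 2).
μ=1: eigenvector (1, -2, 3).
μ=6: eigenvector (0, 1, -2).
P = [[1, 1, 0], [-2, -2, 1], [2, 3, -2]], D = diag(3, 1, 6), P⁻¹ = [[-1, -2, -1], [2, 2, 1], [2, 1, 0]].
Q³ = P·diag(27, 1, 216)·P⁻¹ = [[-25, -52, -26], [482, 320, 52], [-912, -534, -51]].
The requested entry is -534.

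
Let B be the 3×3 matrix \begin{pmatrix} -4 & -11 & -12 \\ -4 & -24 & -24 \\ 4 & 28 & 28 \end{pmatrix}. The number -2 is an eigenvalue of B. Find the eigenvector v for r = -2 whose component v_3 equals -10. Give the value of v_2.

10

B + 2I = [[-2, -11, -12], [-4, -22, -24], [4, 28, 30]].
Solving (B + 2I)v = 0 gives the eigenspace spanned by (5, 10, -10).
With v_3 = -10, v = (5, 10, -10), so v_2 = 10.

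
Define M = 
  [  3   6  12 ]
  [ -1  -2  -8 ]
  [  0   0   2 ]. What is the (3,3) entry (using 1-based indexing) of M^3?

8

Characteristic polynomial: t^3 - 3t^2 + 2t = t(t - 2)(t - 1), so the eigenvalues are 0, 1, 2.
t=1: eigenvector (3, -1, 0).
t=0: eigenvector (-2, 1, 0).
t=2: eigenvector (0, -2, 1).
P = [[3, -2, 0], [-1, 1, -2], [0, 0, 1]], D = diag(1, 0, 2), P⁻¹ = [[1, 2, 4], [1, 3, 6], [0, 0, 1]].
M³ = P·diag(1, 0, 8)·P⁻¹ = [[3, 6, 12], [-1, -2, -20], [0, 0, 8]].
The requested entry is 8.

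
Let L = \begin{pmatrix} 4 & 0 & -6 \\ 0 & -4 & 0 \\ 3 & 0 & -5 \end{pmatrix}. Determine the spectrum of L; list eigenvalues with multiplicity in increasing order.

-4, -2, 1

Characteristic polynomial: p(t) = t^3 + 5t^2 + 2t - 8 = (t - 1)(t + 2)(t + 4).
Roots (with multiplicity): -4, -2, 1.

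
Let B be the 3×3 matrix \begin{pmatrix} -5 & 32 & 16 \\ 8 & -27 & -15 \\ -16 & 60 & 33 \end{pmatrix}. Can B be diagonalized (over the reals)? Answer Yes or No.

Characteristic polynomial: p(μ) = μ^3 - μ^2 - 21μ + 45 = (μ - 3)^2(μ + 5).
μ = 3 has algebraic multiplicity 2; rank(B − 3I) = 2, so geometric multiplicity = 1.
Geometric multiplicity < algebraic multiplicity, so B is not diagonalizable.

No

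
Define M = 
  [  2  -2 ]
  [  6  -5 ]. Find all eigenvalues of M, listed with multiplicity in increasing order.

-2, -1

Characteristic polynomial: p(λ) = λ^2 + 3λ + 2 = (λ + 1)(λ + 2).
Roots (with multiplicity): -2, -1.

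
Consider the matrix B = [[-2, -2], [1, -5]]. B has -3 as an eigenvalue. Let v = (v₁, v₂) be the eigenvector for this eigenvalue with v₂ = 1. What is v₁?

2

B + 3I = [[1, -2], [1, -2]].
Solving (B + 3I)v = 0 gives the eigenspace spanned by (2, 1).
With v₂ = 1, v = (2, 1), so v₁ = 2.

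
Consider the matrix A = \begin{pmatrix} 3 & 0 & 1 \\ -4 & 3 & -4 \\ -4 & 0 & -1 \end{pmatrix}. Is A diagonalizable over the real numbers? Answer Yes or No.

No

Characteristic polynomial: p(λ) = λ^3 - 5λ^2 + 7λ - 3 = (λ - 3)(λ - 1)^2.
λ = 1 has algebraic multiplicity 2; rank(A − 1I) = 2, so geometric multiplicity = 1.
Geometric multiplicity < algebraic multiplicity, so A is not diagonalizable.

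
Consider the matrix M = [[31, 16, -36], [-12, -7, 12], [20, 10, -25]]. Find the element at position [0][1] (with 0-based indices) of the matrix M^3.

376

Characteristic polynomial: s^3 + s^2 - 25s - 25 = (s - 5)(s + 1)(s + 5), so the eigenvalues are -5, -1, 5.
s=-1: eigenvector (-1, 2, 0).
s=5: eigenvector (-2, 1, -1).
s=-5: eigenvector (1, 0, 1).
P = [[-1, -2, 1], [2, 1, 0], [0, -1, 1]], D = diag(-1, 5, -5), P⁻¹ = [[1, 1, -1], [-2, -1, 2], [-2, -1, 3]].
M³ = P·diag(-1, 125, -125)·P⁻¹ = [[751, 376, -876], [-252, -127, 252], [500, 250, -625]].
The requested entry is 376.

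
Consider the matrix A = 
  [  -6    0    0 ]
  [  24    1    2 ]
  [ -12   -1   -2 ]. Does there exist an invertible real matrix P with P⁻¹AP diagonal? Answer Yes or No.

Yes

Characteristic polynomial: p(λ) = λ^3 + 7λ^2 + 6λ = λ(λ + 1)(λ + 6).
All 3 eigenvalues are distinct, so A is diagonalizable.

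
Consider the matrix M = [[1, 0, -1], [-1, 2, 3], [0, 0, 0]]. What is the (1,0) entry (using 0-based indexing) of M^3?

-7

Characteristic polynomial: s^3 - 3s^2 + 2s = s(s - 2)(s - 1), so the eigenvalues are 0, 1, 2.
s=1: eigenvector (1, 1, 0).
s=2: eigenvector (0, 1, 0).
s=0: eigenvector (1, -1, 1).
P = [[1, 0, 1], [1, 1, -1], [0, 0, 1]], D = diag(1, 2, 0), P⁻¹ = [[1, 0, -1], [-1, 1, 2], [0, 0, 1]].
M³ = P·diag(1, 8, 0)·P⁻¹ = [[1, 0, -1], [-7, 8, 15], [0, 0, 0]].
The requested entry is -7.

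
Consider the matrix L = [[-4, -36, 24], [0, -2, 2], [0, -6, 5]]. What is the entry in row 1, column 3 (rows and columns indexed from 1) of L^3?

288

Characteristic polynomial: t^3 + t^2 - 10t + 8 = (t - 2)(t - 1)(t + 4), so the eigenvalues are -4, 1, 2.
t=2: eigenvector (2, 1, 2).
t=-4: eigenvector (1, 0, 0).
t=1: eigenvector (0, -2, -3).
P = [[2, 1, 0], [1, 0, -2], [2, 0, -3]], D = diag(2, -4, 1), P⁻¹ = [[0, -3, 2], [1, 6, -4], [0, -2, 1]].
L³ = P·diag(8, -64, 1)·P⁻¹ = [[-64, -432, 288], [0, -20, 14], [0, -42, 29]].
The requested entry is 288.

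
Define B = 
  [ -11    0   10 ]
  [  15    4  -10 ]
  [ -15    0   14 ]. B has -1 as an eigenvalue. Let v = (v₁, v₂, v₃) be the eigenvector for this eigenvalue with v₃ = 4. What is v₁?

B + 1I = [[-10, 0, 10], [15, 5, -10], [-15, 0, 15]].
Solving (B + 1I)v = 0 gives the eigenspace spanned by (4, -4, 4).
With v₃ = 4, v = (4, -4, 4), so v₁ = 4.

4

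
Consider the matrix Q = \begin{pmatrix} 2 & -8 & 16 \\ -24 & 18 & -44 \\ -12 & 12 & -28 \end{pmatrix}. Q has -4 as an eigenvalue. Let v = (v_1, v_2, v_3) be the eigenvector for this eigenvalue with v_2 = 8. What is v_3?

4

Q + 4I = [[6, -8, 16], [-24, 22, -44], [-12, 12, -24]].
Solving (Q + 4I)v = 0 gives the eigenspace spanned by (0, 8, 4).
With v_2 = 8, v = (0, 8, 4), so v_3 = 4.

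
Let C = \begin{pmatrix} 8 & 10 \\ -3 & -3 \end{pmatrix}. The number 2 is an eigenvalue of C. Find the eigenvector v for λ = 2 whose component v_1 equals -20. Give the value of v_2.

C − 2I = [[6, 10], [-3, -5]].
Solving (C − 2I)v = 0 gives the eigenspace spanned by (-20, 12).
With v_1 = -20, v = (-20, 12), so v_2 = 12.

12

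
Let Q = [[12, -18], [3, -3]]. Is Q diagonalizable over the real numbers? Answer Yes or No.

Characteristic polynomial: p(t) = t^2 - 9t + 18 = (t - 6)(t - 3).
All 2 eigenvalues are distinct, so Q is diagonalizable.

Yes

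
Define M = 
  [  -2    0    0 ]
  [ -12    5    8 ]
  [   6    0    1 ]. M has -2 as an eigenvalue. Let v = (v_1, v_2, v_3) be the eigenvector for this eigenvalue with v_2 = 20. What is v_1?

5

M + 2I = [[0, 0, 0], [-12, 7, 8], [6, 0, 3]].
Solving (M + 2I)v = 0 gives the eigenspace spanned by (5, 20, -10).
With v_2 = 20, v = (5, 20, -10), so v_1 = 5.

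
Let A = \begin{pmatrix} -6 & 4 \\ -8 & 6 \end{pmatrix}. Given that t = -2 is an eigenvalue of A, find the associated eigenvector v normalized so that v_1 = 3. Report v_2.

A + 2I = [[-4, 4], [-8, 8]].
Solving (A + 2I)v = 0 gives the eigenspace spanned by (3, 3).
With v_1 = 3, v = (3, 3), so v_2 = 3.

3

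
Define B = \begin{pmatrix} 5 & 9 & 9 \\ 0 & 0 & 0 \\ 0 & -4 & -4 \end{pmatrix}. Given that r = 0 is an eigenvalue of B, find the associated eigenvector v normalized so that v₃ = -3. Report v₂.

3

B = [[5, 9, 9], [0, 0, 0], [0, -4, -4]].
Solving (B)v = 0 gives the eigenspace spanned by (0, 3, -3).
With v₃ = -3, v = (0, 3, -3), so v₂ = 3.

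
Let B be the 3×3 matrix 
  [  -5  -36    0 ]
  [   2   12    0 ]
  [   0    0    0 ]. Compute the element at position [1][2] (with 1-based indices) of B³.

-1332

Characteristic polynomial: λ^3 - 7λ^2 + 12λ = λ(λ - 4)(λ - 3), so the eigenvalues are 0, 3, 4.
λ=0: eigenvector (0, 0, 1).
λ=4: eigenvector (-4, 1, 0).
λ=3: eigenvector (9, -2, 0).
P = [[0, -4, 9], [0, 1, -2], [1, 0, 0]], D = diag(0, 4, 3), P⁻¹ = [[0, 0, 1], [2, 9, 0], [1, 4, 0]].
B³ = P·diag(0, 64, 27)·P⁻¹ = [[-269, -1332, 0], [74, 360, 0], [0, 0, 0]].
The requested entry is -1332.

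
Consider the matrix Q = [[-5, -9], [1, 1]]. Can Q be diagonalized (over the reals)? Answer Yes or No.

Characteristic polynomial: p(t) = t^2 + 4t + 4 = (t + 2)^2.
t = -2 has algebraic multiplicity 2; rank(Q + 2I) = 1, so geometric multiplicity = 1.
Geometric multiplicity < algebraic multiplicity, so Q is not diagonalizable.

No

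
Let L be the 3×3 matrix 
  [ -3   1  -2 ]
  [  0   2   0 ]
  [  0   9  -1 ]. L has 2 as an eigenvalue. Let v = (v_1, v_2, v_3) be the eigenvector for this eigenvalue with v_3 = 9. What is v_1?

L − 2I = [[-5, 1, -2], [0, 0, 0], [0, 9, -3]].
Solving (L − 2I)v = 0 gives the eigenspace spanned by (-3, 3, 9).
With v_3 = 9, v = (-3, 3, 9), so v_1 = -3.

-3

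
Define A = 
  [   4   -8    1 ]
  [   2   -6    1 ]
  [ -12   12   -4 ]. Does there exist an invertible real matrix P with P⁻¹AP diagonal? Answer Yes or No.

Characteristic polynomial: p(t) = t^3 + 6t^2 - 32 = (t - 2)(t + 4)^2.
t = -4 has algebraic multiplicity 2; rank(A + 4I) = 2, so geometric multiplicity = 1.
Geometric multiplicity < algebraic multiplicity, so A is not diagonalizable.

No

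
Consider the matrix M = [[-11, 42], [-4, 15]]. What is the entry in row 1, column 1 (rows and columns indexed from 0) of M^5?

Characteristic polynomial: r^2 - 4r + 3 = (r - 3)(r - 1), so the eigenvalues are 1, 3.
r=3: eigenvector (3, 1).
r=1: eigenvector (7, 2).
P = [[3, 7], [1, 2]], D = diag(3, 1), P⁻¹ = [[-2, 7], [1, -3]].
M⁵ = P·diag(243, 1)·P⁻¹ = [[-1451, 5082], [-484, 1695]].
The requested entry is 1695.

1695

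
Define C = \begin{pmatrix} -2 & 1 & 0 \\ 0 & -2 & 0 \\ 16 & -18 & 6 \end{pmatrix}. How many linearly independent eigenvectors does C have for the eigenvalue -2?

C + 2I = [[0, 1, 0], [0, 0, 0], [16, -18, 8]].
This matrix has rank 2, so its null space has dimension 3 − 2 = 1.

1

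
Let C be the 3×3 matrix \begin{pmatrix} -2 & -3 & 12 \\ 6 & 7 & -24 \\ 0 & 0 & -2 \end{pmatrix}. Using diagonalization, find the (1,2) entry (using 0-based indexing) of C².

-48

Characteristic polynomial: r^3 - 3r^2 - 6r + 8 = (r - 4)(r - 1)(r + 2), so the eigenvalues are -2, 1, 4.
r=4: eigenvector (-1, 2, 0).
r=1: eigenvector (-1, 1, 0).
r=-2: eigenvector (-2, 4, 1).
P = [[-1, -1, -2], [2, 1, 4], [0, 0, 1]], D = diag(4, 1, -2), P⁻¹ = [[1, 1, -2], [-2, -1, 0], [0, 0, 1]].
C² = P·diag(16, 1, 4)·P⁻¹ = [[-14, -15, 24], [30, 31, -48], [0, 0, 4]].
The requested entry is -48.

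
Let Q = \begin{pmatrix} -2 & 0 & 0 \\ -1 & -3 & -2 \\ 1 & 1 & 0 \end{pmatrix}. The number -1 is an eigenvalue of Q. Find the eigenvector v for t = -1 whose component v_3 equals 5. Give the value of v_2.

-5

Q + 1I = [[-1, 0, 0], [-1, -2, -2], [1, 1, 1]].
Solving (Q + 1I)v = 0 gives the eigenspace spanned by (0, -5, 5).
With v_3 = 5, v = (0, -5, 5), so v_2 = -5.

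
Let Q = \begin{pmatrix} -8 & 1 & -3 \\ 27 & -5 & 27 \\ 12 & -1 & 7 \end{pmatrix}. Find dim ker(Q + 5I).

Q + 5I = [[-3, 1, -3], [27, 0, 27], [12, -1, 12]].
This matrix has rank 2, so its null space has dimension 3 − 2 = 1.

1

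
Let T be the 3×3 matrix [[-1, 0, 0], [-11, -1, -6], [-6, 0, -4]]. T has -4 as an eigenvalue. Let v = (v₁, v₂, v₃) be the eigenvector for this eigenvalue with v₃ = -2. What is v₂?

T + 4I = [[3, 0, 0], [-11, 3, -6], [-6, 0, 0]].
Solving (T + 4I)v = 0 gives the eigenspace spanned by (0, -4, -2).
With v₃ = -2, v = (0, -4, -2), so v₂ = -4.

-4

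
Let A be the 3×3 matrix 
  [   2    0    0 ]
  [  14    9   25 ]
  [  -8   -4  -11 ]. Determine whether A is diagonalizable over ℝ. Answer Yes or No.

No

Characteristic polynomial: p(s) = s^3 - 3s - 2 = (s - 2)(s + 1)^2.
s = -1 has algebraic multiplicity 2; rank(A + 1I) = 2, so geometric multiplicity = 1.
Geometric multiplicity < algebraic multiplicity, so A is not diagonalizable.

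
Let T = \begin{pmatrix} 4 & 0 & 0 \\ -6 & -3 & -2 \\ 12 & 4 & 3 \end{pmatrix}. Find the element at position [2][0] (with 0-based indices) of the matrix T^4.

Characteristic polynomial: s^3 - 4s^2 - s + 4 = (s - 4)(s - 1)(s + 1), so the eigenvalues are -1, 1, 4.
s=4: eigenvector (1, -2, 4).
s=1: eigenvector (0, 1, -2).
s=-1: eigenvector (0, 1, -1).
P = [[1, 0, 0], [-2, 1, 1], [4, -2, -1]], D = diag(4, 1, -1), P⁻¹ = [[1, 0, 0], [2, -1, -1], [0, 2, 1]].
T⁴ = P·diag(256, 1, 1)·P⁻¹ = [[256, 0, 0], [-510, 1, 0], [1020, 0, 1]].
The requested entry is 1020.

1020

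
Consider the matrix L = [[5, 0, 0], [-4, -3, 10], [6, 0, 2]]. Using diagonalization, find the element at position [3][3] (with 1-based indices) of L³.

Characteristic polynomial: r^3 - 4r^2 - 11r + 30 = (r - 5)(r - 2)(r + 3), so the eigenvalues are -3, 2, 5.
r=5: eigenvector (1, 2, 2).
r=-3: eigenvector (0, 1, 0).
r=2: eigenvector (0, 2, 1).
P = [[1, 0, 0], [2, 1, 2], [2, 0, 1]], D = diag(5, -3, 2), P⁻¹ = [[1, 0, 0], [2, 1, -2], [-2, 0, 1]].
L³ = P·diag(125, -27, 8)·P⁻¹ = [[125, 0, 0], [164, -27, 70], [234, 0, 8]].
The requested entry is 8.

8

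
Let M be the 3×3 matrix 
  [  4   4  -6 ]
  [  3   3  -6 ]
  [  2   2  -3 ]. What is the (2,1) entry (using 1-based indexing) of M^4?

81

Characteristic polynomial: t^3 - 4t^2 + 3t = t(t - 3)(t - 1), so the eigenvalues are 0, 1, 3.
t=0: eigenvector (1, -1, 0).
t=3: eigenvector (2, 1, 1).
t=1: eigenvector (2, 0, 1).
P = [[1, 2, 2], [-1, 1, 0], [0, 1, 1]], D = diag(0, 3, 1), P⁻¹ = [[1, 0, -2], [1, 1, -2], [-1, -1, 3]].
M⁴ = P·diag(0, 81, 1)·P⁻¹ = [[160, 160, -318], [81, 81, -162], [80, 80, -159]].
The requested entry is 81.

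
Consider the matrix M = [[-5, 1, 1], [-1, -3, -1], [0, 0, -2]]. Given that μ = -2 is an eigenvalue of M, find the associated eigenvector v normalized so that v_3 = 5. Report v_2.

-5

M + 2I = [[-3, 1, 1], [-1, -1, -1], [0, 0, 0]].
Solving (M + 2I)v = 0 gives the eigenspace spanned by (0, -5, 5).
With v_3 = 5, v = (0, -5, 5), so v_2 = -5.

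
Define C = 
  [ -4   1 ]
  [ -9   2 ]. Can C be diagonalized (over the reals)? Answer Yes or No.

Characteristic polynomial: p(λ) = λ^2 + 2λ + 1 = (λ + 1)^2.
λ = -1 has algebraic multiplicity 2; rank(C + 1I) = 1, so geometric multiplicity = 1.
Geometric multiplicity < algebraic multiplicity, so C is not diagonalizable.

No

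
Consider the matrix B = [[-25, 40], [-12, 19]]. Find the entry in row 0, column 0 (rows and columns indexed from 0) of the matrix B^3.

-745

Characteristic polynomial: λ^2 + 6λ + 5 = (λ + 1)(λ + 5), so the eigenvalues are -5, -1.
λ=-1: eigenvector (5, 3).
λ=-5: eigenvector (2, 1).
P = [[5, 2], [3, 1]], D = diag(-1, -5), P⁻¹ = [[-1, 2], [3, -5]].
B³ = P·diag(-1, -125)·P⁻¹ = [[-745, 1240], [-372, 619]].
The requested entry is -745.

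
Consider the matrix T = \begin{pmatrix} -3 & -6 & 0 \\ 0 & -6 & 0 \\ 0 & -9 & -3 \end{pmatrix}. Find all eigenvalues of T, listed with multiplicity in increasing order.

Characteristic polynomial: p(μ) = μ^3 + 12μ^2 + 45μ + 54 = (μ + 3)^2(μ + 6).
Roots (with multiplicity): -6, -3, -3.

-6, -3, -3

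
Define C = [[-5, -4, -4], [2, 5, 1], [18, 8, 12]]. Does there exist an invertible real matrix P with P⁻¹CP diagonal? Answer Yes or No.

Characteristic polynomial: p(t) = t^3 - 12t^2 + 47t - 60 = (t - 5)(t - 4)(t - 3).
All 3 eigenvalues are distinct, so C is diagonalizable.

Yes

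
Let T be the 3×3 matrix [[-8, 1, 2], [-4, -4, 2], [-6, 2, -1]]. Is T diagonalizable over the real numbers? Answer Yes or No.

No

Characteristic polynomial: p(r) = r^3 + 13r^2 + 56r + 80 = (r + 4)^2(r + 5).
r = -4 has algebraic multiplicity 2; rank(T + 4I) = 2, so geometric multiplicity = 1.
Geometric multiplicity < algebraic multiplicity, so T is not diagonalizable.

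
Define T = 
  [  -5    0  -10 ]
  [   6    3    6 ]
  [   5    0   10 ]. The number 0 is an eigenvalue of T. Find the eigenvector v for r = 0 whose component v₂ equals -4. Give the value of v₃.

-2

T = [[-5, 0, -10], [6, 3, 6], [5, 0, 10]].
Solving (T)v = 0 gives the eigenspace spanned by (4, -4, -2).
With v₂ = -4, v = (4, -4, -2), so v₃ = -2.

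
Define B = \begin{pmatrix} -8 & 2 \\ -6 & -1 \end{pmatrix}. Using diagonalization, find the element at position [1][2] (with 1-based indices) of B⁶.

Characteristic polynomial: r^2 + 9r + 20 = (r + 4)(r + 5), so the eigenvalues are -5, -4.
r=-5: eigenvector (2, 3).
r=-4: eigenvector (-1, -2).
P = [[2, -1], [3, -2]], D = diag(-5, -4), P⁻¹ = [[2, -1], [3, -2]].
B⁶ = P·diag(15625, 4096)·P⁻¹ = [[50212, -23058], [69174, -30491]].
The requested entry is -23058.

-23058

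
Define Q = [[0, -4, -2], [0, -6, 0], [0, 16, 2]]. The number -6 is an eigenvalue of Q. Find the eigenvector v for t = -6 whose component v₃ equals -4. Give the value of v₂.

Q + 6I = [[6, -4, -2], [0, 0, 0], [0, 16, 8]].
Solving (Q + 6I)v = 0 gives the eigenspace spanned by (0, 2, -4).
With v₃ = -4, v = (0, 2, -4), so v₂ = 2.

2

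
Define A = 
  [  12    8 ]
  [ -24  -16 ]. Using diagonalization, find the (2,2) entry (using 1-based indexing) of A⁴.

Characteristic polynomial: μ^2 + 4μ = μ(μ + 4), so the eigenvalues are -4, 0.
μ=-4: eigenvector (1, -2).
μ=0: eigenvector (2, -3).
P = [[1, 2], [-2, -3]], D = diag(-4, 0), P⁻¹ = [[-3, -2], [2, 1]].
A⁴ = P·diag(256, 0)·P⁻¹ = [[-768, -512], [1536, 1024]].
The requested entry is 1024.

1024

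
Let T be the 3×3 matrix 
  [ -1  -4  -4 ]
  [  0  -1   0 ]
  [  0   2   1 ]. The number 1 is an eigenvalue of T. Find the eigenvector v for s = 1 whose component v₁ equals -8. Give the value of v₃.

T − 1I = [[-2, -4, -4], [0, -2, 0], [0, 2, 0]].
Solving (T − 1I)v = 0 gives the eigenspace spanned by (-8, 0, 4).
With v₁ = -8, v = (-8, 0, 4), so v₃ = 4.

4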